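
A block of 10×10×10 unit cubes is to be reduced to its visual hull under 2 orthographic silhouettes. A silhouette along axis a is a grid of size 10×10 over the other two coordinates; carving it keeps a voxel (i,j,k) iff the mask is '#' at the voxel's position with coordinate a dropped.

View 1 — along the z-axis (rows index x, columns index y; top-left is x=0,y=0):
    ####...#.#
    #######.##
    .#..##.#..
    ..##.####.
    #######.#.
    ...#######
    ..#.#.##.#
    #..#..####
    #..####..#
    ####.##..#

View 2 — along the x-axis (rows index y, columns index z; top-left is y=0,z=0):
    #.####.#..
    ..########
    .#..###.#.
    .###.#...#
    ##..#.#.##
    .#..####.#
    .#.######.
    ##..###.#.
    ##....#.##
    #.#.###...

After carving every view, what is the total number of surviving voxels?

|visual hull| = 376

full grid |V| = 1000
carve view 1 (along z, XY-mask fill 64/100): 640 voxels remain
carve view 2 (along x, YZ-mask fill 59/100): 376 voxels remain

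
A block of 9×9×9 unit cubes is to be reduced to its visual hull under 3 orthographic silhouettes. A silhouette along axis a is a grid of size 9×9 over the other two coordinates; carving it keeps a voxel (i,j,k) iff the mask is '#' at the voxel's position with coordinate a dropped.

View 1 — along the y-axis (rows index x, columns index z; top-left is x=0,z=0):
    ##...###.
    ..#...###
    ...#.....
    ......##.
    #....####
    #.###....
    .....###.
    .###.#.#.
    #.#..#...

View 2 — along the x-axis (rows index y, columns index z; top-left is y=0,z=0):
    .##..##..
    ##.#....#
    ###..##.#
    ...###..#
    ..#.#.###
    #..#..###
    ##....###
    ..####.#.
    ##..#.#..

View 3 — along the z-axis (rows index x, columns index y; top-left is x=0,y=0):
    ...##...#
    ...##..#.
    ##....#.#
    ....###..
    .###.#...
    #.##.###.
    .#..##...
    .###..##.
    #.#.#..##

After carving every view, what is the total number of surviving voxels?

69 voxels

full grid |V| = 729
V1 y: intersect with XZ mask (32 set) -- 288 left
V2 x: intersect with YZ mask (42 set) -- 148 left
V3 z: intersect with XY mask (36 set) -- 69 left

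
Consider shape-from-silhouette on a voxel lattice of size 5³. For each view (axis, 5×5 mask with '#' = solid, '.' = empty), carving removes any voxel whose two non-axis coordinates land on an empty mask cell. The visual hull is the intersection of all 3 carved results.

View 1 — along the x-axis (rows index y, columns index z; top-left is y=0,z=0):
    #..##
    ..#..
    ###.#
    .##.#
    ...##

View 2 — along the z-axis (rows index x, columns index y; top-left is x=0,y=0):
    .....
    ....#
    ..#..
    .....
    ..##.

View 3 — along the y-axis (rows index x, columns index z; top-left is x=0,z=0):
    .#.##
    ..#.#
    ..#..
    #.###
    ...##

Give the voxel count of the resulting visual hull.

start: 5×5×5 = 125 voxels
step 1: project along x, AND mask (13/25) → |grid| = 65
step 2: project along z, AND mask (4/25) → |grid| = 13
step 3: project along y, AND mask (12/25) → |grid| = 4

remaining voxels: 4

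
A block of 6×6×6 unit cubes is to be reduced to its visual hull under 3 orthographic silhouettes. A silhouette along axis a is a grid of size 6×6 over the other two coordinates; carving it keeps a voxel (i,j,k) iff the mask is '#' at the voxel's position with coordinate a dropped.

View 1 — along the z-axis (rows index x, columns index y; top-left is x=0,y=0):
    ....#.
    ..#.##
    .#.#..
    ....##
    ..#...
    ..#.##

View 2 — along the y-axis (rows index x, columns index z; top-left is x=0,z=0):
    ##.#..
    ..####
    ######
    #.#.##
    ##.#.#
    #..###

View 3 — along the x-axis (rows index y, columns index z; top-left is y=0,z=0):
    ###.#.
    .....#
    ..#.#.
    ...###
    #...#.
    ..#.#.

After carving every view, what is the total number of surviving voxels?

voxel count = 18

full grid |V| = 216
carve view 1 (along z, XY-mask fill 12/36): 72 voxels remain
carve view 2 (along y, XZ-mask fill 25/36): 51 voxels remain
carve view 3 (along x, YZ-mask fill 14/36): 18 voxels remain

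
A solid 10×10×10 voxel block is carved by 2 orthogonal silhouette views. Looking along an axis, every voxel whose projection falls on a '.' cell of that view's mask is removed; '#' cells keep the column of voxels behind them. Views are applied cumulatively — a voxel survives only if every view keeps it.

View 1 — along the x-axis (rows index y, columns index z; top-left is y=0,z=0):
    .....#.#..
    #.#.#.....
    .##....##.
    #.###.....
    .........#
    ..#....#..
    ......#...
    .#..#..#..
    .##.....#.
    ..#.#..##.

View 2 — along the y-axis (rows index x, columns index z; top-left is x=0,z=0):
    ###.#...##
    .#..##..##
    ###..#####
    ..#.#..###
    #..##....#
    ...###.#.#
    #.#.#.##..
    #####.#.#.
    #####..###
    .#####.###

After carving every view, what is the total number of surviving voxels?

full grid |V| = 1000
V1 x: intersect with YZ mask (27 set) -- 270 left
V2 y: intersect with XZ mask (61 set) -- 179 left

179 voxels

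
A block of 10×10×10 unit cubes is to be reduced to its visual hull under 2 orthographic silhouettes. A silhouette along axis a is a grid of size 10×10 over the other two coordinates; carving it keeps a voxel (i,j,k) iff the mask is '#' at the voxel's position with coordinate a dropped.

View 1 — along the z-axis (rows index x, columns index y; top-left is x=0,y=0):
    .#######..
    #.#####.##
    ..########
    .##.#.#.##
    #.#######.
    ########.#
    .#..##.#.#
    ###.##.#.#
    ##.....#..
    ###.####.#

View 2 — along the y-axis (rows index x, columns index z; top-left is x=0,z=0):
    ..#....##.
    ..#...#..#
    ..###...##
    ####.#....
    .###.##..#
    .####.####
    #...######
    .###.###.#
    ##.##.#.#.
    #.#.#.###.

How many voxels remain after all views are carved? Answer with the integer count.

initial block: 10^3 = 1000
[1] z-view keeps 69 columns → grid now 690
[2] y-view keeps 56 columns → grid now 385

voxel count = 385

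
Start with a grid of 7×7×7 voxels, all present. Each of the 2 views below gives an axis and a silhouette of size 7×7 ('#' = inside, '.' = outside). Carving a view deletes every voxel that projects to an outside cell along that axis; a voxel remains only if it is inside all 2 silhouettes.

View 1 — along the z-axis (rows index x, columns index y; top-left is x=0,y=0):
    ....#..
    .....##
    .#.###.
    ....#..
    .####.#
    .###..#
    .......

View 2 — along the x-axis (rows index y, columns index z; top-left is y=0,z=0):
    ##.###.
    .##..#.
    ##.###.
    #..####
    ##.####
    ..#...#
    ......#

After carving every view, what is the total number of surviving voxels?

initial block: 7^3 = 343
[1] z-view keeps 17 columns → grid now 119
[2] x-view keeps 27 columns → grid now 65

65 voxels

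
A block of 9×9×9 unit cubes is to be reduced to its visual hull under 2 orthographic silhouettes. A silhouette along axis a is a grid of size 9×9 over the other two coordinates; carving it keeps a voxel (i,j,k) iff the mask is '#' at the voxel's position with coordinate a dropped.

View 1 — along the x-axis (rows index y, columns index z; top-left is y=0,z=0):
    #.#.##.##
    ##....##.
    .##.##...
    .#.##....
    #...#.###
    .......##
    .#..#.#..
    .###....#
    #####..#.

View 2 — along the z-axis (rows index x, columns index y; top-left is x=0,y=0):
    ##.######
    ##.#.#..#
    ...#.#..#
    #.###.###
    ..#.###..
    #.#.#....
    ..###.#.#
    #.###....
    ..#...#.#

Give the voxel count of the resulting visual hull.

initial block: 9^3 = 729
[1] x-view keeps 37 columns → grid now 333
[2] z-view keeps 42 columns → grid now 177

voxel count = 177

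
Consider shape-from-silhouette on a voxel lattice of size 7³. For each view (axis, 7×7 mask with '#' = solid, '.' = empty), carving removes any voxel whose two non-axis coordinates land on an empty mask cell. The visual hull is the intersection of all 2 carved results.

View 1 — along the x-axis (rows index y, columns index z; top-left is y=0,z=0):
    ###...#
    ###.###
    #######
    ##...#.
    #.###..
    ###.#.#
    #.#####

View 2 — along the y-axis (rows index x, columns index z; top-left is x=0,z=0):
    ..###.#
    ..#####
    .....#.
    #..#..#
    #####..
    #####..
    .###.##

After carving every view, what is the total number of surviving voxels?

136 voxels

start: 7×7×7 = 343 voxels
after view 1 [x-axis, 35 of 49 cells solid] → remaining = 245
after view 2 [y-axis, 28 of 49 cells solid] → remaining = 136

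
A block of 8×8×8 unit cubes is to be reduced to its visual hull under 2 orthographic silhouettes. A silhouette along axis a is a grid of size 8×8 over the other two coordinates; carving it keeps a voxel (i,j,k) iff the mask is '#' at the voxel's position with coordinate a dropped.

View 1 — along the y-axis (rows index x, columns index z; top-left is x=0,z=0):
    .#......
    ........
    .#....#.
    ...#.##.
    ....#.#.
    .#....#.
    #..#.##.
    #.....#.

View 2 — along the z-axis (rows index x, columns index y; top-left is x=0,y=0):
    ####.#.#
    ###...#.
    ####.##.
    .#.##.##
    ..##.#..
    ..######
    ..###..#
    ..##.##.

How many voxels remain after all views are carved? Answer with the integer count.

remaining voxels: 75

full grid |V| = 512
V1 y: intersect with XZ mask (16 set) -- 128 left
V2 z: intersect with XY mask (38 set) -- 75 left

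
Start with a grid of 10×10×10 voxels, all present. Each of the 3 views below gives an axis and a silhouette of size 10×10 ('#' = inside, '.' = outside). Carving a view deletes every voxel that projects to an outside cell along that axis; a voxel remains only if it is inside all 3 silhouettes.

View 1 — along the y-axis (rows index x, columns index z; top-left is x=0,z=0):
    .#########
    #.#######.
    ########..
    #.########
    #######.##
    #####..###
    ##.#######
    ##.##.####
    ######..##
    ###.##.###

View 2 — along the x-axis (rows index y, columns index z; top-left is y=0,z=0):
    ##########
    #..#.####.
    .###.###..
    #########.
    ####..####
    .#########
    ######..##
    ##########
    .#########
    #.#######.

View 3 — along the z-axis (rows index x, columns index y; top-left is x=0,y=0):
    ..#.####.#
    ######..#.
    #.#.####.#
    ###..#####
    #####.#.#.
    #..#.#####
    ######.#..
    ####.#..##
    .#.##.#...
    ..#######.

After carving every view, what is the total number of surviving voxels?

|visual hull| = 467

full grid |V| = 1000
[1] y-view keeps 84 columns → grid now 840
[2] x-view keeps 83 columns → grid now 695
[3] z-view keeps 67 columns → grid now 467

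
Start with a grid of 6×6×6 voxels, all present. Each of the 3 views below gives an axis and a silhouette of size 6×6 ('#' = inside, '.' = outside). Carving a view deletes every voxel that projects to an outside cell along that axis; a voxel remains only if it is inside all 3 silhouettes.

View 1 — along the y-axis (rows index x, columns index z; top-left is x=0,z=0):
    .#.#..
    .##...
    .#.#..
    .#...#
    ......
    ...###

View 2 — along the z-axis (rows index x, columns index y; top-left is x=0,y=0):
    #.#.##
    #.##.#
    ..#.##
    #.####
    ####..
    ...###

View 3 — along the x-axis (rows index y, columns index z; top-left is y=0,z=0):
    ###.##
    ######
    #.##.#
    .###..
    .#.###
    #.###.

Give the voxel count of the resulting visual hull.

|visual hull| = 27

before carving: 216 voxels (6×6×6)
carve view 1 (along y, XZ-mask fill 11/36): 66 voxels remain
carve view 2 (along z, XY-mask fill 23/36): 41 voxels remain
carve view 3 (along x, YZ-mask fill 26/36): 27 voxels remain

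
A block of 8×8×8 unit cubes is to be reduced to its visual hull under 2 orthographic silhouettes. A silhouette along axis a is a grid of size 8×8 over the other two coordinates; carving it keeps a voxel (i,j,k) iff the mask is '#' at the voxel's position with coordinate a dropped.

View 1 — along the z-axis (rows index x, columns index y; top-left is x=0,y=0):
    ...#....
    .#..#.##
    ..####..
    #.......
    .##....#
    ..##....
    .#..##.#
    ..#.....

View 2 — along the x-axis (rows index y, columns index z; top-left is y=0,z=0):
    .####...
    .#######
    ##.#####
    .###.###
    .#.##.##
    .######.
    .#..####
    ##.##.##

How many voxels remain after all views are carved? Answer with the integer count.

initial block: 8^3 = 512
V1 z: intersect with XY mask (20 set) -- 160 left
V2 x: intersect with YZ mask (46 set) -- 121 left

voxel count = 121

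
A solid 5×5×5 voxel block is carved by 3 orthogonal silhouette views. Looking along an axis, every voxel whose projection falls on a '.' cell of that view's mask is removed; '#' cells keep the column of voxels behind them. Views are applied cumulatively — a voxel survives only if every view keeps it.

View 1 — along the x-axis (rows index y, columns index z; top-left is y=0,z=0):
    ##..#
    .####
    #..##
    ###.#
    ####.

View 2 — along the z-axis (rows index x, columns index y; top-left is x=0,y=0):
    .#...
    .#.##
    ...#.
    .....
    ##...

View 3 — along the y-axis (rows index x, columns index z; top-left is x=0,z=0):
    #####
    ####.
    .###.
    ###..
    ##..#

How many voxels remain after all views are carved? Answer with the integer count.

full grid |V| = 125
after view 1 [x-axis, 18 of 25 cells solid] → remaining = 90
after view 2 [z-axis, 7 of 25 cells solid] → remaining = 27
after view 3 [y-axis, 18 of 25 cells solid] → remaining = 21

21 voxels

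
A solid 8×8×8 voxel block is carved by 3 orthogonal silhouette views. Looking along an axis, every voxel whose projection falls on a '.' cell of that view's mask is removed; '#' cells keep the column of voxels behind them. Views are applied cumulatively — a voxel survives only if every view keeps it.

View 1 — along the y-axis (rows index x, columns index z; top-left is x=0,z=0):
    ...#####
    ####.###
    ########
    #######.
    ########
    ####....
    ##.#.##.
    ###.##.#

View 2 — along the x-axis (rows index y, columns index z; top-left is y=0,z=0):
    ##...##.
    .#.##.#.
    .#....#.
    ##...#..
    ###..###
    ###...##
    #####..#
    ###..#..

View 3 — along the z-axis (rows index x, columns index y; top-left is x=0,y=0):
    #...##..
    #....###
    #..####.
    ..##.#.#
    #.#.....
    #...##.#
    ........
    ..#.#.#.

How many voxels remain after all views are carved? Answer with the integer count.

90 voxels

before carving: 512 voxels (8×8×8)
carve view 1 (along y, XZ-mask fill 50/64): 400 voxels remain
carve view 2 (along x, YZ-mask fill 34/64): 219 voxels remain
carve view 3 (along z, XY-mask fill 25/64): 90 voxels remain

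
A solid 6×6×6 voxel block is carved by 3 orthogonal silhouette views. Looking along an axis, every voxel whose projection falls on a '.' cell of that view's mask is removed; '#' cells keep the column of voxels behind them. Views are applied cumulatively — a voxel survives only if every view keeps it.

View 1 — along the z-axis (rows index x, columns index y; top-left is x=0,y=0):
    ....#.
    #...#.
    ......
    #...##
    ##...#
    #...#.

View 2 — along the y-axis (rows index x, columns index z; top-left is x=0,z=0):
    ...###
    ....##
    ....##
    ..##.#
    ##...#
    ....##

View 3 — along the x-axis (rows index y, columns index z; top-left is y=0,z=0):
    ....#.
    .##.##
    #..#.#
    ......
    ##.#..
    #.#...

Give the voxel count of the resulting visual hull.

full grid |V| = 216
  1. axis=2 (XY plane), |mask|=11  ⇒  voxels=66
  2. axis=1 (XZ plane), |mask|=15  ⇒  voxels=29
  3. axis=0 (YZ plane), |mask|=13  ⇒  voxels=8

|visual hull| = 8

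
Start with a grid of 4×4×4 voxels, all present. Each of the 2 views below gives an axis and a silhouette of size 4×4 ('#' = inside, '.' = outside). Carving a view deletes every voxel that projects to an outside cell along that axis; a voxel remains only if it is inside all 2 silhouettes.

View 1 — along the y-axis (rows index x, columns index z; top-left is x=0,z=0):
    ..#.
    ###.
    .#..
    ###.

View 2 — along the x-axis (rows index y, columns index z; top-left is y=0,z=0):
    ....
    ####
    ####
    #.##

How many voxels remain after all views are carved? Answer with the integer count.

|visual hull| = 21

initial block: 4^3 = 64
V1 y: intersect with XZ mask (8 set) -- 32 left
V2 x: intersect with YZ mask (11 set) -- 21 left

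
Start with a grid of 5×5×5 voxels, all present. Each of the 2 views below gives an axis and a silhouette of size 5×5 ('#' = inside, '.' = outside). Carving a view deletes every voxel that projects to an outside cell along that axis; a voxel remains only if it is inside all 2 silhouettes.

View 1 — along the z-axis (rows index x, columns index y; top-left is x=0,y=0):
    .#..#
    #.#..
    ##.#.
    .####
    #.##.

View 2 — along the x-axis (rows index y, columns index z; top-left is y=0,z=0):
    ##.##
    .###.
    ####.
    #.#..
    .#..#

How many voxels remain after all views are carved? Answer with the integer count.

remaining voxels: 43

initial block: 5^3 = 125
V1 z: intersect with XY mask (14 set) -- 70 left
V2 x: intersect with YZ mask (15 set) -- 43 left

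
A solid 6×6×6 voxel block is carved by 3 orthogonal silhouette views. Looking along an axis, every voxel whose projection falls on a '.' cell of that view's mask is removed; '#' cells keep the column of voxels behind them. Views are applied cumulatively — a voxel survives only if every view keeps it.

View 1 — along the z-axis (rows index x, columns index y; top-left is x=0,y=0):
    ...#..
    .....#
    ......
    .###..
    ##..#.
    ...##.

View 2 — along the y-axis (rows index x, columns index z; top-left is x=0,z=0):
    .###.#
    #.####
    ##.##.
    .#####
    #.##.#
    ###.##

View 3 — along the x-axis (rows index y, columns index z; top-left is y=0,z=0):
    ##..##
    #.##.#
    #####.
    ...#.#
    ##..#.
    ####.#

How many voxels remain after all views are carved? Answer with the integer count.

start: 6×6×6 = 216 voxels
V1 z: intersect with XY mask (10 set) -- 60 left
V2 y: intersect with XZ mask (27 set) -- 46 left
V3 x: intersect with YZ mask (23 set) -- 26 left

remaining voxels: 26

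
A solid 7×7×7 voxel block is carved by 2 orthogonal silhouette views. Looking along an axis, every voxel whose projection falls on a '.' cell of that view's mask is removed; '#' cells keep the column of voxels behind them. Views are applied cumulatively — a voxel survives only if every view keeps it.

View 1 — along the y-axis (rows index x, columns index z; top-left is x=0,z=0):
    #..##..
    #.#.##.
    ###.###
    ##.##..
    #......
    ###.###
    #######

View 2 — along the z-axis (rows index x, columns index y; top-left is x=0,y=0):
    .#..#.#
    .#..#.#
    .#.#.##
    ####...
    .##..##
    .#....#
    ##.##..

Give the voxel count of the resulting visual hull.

voxel count = 105

start: 7×7×7 = 343 voxels
[1] y-view keeps 31 columns → grid now 217
[2] z-view keeps 24 columns → grid now 105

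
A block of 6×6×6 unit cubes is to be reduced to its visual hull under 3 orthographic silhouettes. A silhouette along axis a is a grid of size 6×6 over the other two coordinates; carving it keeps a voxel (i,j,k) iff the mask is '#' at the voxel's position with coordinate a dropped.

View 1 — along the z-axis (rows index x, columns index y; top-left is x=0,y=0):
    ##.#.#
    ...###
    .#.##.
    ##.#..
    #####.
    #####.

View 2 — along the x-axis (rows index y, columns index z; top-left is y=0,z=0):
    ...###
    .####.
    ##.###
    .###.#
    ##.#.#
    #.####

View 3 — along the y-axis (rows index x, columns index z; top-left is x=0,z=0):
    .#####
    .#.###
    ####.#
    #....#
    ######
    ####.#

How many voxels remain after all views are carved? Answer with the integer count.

initial block: 6^3 = 216
after view 1 [z-axis, 23 of 36 cells solid] → remaining = 138
after view 2 [x-axis, 25 of 36 cells solid] → remaining = 92
after view 3 [y-axis, 27 of 36 cells solid] → remaining = 74

|visual hull| = 74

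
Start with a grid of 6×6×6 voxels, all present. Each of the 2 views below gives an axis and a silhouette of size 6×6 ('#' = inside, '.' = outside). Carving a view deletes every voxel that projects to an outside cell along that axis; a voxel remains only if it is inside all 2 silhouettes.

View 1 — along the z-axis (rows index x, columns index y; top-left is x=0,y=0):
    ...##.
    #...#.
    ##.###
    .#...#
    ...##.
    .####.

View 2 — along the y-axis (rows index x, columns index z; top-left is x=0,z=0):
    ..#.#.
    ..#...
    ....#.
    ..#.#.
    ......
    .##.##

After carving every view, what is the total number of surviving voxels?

before carving: 216 voxels (6×6×6)
carve view 1 (along z, XY-mask fill 17/36): 102 voxels remain
carve view 2 (along y, XZ-mask fill 10/36): 31 voxels remain

|visual hull| = 31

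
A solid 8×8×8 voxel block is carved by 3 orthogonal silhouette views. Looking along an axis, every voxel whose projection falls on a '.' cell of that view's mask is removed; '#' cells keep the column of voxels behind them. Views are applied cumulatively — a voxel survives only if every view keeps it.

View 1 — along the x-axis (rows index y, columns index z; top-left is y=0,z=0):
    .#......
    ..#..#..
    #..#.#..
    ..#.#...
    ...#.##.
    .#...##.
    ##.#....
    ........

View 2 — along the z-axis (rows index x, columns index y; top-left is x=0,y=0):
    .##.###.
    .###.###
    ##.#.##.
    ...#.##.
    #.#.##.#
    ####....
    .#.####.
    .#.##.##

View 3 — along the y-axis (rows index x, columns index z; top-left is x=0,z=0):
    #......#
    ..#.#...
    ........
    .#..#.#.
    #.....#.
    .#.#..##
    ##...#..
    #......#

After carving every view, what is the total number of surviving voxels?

voxel count = 21

before carving: 512 voxels (8×8×8)
V1 x: intersect with YZ mask (17 set) -- 136 left
V2 z: intersect with XY mask (38 set) -- 87 left
V3 y: intersect with XZ mask (18 set) -- 21 left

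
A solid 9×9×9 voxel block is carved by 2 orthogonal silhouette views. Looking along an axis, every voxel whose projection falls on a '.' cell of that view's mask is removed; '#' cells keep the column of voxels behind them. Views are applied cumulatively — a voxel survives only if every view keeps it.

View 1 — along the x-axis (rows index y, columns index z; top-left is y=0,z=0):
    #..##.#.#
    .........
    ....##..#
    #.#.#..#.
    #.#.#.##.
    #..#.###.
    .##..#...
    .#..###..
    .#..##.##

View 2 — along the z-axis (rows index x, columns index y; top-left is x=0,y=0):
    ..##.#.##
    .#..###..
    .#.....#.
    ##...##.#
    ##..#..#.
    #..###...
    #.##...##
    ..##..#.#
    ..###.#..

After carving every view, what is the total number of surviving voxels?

140 voxels

start: 9×9×9 = 729 voxels
[1] x-view keeps 34 columns → grid now 306
[2] z-view keeps 37 columns → grid now 140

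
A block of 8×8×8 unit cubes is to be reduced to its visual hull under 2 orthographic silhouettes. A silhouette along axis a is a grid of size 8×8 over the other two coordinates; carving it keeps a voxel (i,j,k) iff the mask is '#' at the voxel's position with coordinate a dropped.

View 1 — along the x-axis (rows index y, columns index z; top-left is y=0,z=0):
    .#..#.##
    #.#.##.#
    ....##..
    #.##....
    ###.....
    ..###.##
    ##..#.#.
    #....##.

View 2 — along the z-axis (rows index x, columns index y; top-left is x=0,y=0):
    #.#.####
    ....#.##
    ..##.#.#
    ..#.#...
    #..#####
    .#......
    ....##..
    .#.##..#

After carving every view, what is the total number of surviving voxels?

full grid |V| = 512
V1 x: intersect with YZ mask (29 set) -- 232 left
V2 z: intersect with XY mask (28 set) -- 98 left

98 voxels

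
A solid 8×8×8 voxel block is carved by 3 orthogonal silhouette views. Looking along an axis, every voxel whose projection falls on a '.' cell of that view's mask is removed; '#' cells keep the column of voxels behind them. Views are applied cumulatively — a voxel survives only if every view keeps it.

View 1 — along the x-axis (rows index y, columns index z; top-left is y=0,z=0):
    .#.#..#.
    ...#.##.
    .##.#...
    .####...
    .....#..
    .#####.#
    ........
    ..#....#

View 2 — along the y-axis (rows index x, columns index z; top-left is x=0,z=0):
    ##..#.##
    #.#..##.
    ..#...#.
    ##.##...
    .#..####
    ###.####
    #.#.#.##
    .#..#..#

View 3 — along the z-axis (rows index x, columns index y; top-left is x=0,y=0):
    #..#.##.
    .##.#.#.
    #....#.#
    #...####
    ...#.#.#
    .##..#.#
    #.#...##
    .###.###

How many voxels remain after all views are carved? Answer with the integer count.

|visual hull| = 51

initial block: 8^3 = 512
after view 1 [x-axis, 22 of 64 cells solid] → remaining = 176
after view 2 [y-axis, 35 of 64 cells solid] → remaining = 89
after view 3 [z-axis, 33 of 64 cells solid] → remaining = 51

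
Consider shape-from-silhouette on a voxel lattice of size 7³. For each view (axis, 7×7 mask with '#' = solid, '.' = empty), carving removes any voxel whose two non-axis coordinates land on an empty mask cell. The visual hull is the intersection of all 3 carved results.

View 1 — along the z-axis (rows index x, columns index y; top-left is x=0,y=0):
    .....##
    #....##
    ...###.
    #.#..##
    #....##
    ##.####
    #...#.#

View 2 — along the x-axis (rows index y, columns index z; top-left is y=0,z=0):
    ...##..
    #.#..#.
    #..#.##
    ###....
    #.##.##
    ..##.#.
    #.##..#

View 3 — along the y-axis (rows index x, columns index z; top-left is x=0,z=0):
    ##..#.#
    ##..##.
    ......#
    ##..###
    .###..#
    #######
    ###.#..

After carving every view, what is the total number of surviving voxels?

before carving: 343 voxels (7×7×7)
step 1: project along z, AND mask (24/49) → |grid| = 168
step 2: project along x, AND mask (24/49) → |grid| = 80
step 3: project along y, AND mask (29/49) → |grid| = 44

remaining voxels: 44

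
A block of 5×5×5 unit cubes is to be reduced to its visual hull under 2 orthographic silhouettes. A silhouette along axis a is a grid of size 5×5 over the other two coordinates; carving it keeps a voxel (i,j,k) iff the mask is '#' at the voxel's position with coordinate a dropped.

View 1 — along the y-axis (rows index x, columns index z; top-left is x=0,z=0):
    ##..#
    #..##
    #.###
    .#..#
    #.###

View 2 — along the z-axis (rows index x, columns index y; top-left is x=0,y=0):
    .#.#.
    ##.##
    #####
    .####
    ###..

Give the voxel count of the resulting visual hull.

full grid |V| = 125
carve view 1 (along y, XZ-mask fill 16/25): 80 voxels remain
carve view 2 (along z, XY-mask fill 18/25): 58 voxels remain

|visual hull| = 58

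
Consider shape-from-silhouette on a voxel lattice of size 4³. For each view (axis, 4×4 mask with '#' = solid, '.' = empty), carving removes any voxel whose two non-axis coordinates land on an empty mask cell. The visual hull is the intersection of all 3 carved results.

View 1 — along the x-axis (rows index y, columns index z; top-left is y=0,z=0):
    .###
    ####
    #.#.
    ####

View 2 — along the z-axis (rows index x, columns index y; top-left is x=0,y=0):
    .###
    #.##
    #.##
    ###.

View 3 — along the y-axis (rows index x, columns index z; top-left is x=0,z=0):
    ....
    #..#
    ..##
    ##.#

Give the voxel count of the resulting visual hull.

|visual hull| = 15

initial block: 4^3 = 64
carve view 1 (along x, YZ-mask fill 13/16): 52 voxels remain
carve view 2 (along z, XY-mask fill 12/16): 37 voxels remain
carve view 3 (along y, XZ-mask fill 7/16): 15 voxels remain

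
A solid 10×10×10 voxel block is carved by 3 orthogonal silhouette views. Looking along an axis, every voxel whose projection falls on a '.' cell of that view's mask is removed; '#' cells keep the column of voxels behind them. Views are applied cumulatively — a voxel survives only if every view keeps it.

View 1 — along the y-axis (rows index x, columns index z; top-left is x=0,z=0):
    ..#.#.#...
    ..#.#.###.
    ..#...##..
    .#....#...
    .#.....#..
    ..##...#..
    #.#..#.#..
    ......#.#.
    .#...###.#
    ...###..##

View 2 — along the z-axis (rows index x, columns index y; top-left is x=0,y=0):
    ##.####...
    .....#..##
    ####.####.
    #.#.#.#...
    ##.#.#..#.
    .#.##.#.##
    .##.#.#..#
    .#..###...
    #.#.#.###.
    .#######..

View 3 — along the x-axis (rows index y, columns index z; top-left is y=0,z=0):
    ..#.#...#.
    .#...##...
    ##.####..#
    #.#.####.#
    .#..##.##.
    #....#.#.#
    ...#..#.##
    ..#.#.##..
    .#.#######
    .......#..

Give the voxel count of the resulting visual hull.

86 voxels

full grid |V| = 1000
after view 1 [y-axis, 34 of 100 cells solid] → remaining = 340
after view 2 [z-axis, 54 of 100 cells solid] → remaining = 186
after view 3 [x-axis, 46 of 100 cells solid] → remaining = 86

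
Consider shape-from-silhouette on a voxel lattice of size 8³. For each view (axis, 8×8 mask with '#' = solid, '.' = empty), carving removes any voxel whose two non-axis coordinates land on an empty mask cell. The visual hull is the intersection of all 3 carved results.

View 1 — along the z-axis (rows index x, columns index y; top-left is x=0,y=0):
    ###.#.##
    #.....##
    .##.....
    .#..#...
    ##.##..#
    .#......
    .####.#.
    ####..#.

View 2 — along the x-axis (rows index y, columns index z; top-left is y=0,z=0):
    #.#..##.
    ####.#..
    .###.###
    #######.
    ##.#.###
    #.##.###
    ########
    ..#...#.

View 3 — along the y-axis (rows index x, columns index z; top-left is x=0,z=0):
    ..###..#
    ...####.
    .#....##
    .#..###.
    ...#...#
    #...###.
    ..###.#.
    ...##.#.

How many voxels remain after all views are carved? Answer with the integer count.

|visual hull| = 60

start: 8×8×8 = 512 voxels
after view 1 [z-axis, 29 of 64 cells solid] → remaining = 232
after view 2 [x-axis, 44 of 64 cells solid] → remaining = 158
after view 3 [y-axis, 28 of 64 cells solid] → remaining = 60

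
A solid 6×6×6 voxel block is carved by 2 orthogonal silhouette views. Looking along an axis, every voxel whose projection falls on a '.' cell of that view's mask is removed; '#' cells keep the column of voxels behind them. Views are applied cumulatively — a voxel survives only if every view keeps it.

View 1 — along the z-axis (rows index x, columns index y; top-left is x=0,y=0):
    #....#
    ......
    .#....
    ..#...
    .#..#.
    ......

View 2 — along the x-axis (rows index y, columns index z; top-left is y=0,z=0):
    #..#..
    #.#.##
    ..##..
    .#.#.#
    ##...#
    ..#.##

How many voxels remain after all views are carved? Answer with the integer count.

initial block: 6^3 = 216
after view 1 [z-axis, 6 of 36 cells solid] → remaining = 36
after view 2 [x-axis, 17 of 36 cells solid] → remaining = 18

remaining voxels: 18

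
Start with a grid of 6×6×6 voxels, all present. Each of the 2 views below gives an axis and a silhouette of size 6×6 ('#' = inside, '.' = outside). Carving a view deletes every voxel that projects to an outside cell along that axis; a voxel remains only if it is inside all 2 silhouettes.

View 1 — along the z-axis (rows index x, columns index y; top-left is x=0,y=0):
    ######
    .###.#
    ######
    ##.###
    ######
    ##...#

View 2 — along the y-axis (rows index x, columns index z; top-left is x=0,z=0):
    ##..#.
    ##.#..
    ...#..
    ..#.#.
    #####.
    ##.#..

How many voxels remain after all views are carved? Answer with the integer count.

85 voxels

initial block: 6^3 = 216
carve view 1 (along z, XY-mask fill 30/36): 180 voxels remain
carve view 2 (along y, XZ-mask fill 17/36): 85 voxels remain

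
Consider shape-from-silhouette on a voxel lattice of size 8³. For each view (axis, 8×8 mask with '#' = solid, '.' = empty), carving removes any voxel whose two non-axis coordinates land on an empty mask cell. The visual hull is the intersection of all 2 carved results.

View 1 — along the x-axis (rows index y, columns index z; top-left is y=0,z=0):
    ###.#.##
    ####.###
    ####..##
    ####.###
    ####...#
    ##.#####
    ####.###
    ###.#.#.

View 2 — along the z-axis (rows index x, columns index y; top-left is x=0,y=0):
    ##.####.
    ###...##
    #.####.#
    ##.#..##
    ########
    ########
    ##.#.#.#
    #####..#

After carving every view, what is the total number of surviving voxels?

full grid |V| = 512
after view 1 [x-axis, 50 of 64 cells solid] → remaining = 400
after view 2 [z-axis, 49 of 64 cells solid] → remaining = 306

|visual hull| = 306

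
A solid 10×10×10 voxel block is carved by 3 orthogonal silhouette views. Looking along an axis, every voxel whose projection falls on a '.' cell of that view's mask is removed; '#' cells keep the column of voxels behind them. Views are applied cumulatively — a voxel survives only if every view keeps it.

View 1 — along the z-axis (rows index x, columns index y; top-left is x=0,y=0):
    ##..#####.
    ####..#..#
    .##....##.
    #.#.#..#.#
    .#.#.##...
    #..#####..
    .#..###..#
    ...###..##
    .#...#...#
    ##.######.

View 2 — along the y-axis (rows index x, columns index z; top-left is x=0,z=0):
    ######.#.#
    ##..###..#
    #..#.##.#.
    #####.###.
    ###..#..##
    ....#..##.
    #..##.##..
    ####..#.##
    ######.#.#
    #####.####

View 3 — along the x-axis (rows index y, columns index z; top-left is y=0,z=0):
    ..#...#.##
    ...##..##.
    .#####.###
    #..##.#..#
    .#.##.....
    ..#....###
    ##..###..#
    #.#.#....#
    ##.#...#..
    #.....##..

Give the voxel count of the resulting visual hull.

full grid |V| = 1000
carve view 1 (along z, XY-mask fill 53/100): 530 voxels remain
carve view 2 (along y, XZ-mask fill 65/100): 350 voxels remain
carve view 3 (along x, YZ-mask fill 45/100): 153 voxels remain

153 voxels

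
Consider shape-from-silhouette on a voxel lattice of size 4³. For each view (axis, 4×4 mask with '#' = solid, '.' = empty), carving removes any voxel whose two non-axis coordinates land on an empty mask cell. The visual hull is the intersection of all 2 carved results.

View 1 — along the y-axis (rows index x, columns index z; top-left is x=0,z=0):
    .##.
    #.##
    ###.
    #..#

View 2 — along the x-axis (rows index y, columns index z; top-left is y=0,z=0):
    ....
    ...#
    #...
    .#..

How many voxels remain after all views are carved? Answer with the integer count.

remaining voxels: 7

start: 4×4×4 = 64 voxels
after view 1 [y-axis, 10 of 16 cells solid] → remaining = 40
after view 2 [x-axis, 3 of 16 cells solid] → remaining = 7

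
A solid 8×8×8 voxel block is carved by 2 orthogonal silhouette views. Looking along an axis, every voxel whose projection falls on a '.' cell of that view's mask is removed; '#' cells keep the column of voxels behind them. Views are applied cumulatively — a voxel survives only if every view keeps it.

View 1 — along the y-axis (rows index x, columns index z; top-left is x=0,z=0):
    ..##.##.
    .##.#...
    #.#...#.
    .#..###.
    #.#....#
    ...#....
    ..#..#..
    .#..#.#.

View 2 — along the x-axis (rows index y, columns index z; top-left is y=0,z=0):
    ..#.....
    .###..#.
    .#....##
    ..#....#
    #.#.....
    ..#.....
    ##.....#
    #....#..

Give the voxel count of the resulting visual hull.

voxel count = 56

initial block: 8^3 = 512
  1. axis=1 (XZ plane), |mask|=23  ⇒  voxels=184
  2. axis=0 (YZ plane), |mask|=18  ⇒  voxels=56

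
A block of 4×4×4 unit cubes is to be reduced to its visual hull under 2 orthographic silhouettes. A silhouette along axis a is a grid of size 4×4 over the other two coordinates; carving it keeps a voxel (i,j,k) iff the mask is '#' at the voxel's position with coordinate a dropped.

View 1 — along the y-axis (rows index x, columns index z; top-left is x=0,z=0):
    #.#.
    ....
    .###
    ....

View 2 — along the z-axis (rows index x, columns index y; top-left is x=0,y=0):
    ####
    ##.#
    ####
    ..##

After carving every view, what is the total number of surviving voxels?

start: 4×4×4 = 64 voxels
V1 y: intersect with XZ mask (5 set) -- 20 left
V2 z: intersect with XY mask (13 set) -- 20 left

|visual hull| = 20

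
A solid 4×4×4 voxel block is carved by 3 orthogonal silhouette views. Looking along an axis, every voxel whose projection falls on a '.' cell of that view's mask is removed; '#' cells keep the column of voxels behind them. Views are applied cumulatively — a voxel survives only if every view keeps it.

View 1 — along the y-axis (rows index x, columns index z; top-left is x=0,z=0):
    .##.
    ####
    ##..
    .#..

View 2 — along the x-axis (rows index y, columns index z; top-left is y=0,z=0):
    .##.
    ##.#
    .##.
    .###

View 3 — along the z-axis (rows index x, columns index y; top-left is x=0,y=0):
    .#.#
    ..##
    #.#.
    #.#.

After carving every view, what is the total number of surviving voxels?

start: 4×4×4 = 64 voxels
step 1: project along y, AND mask (9/16) → |grid| = 36
step 2: project along x, AND mask (10/16) → |grid| = 26
step 3: project along z, AND mask (8/16) → |grid| = 12

|visual hull| = 12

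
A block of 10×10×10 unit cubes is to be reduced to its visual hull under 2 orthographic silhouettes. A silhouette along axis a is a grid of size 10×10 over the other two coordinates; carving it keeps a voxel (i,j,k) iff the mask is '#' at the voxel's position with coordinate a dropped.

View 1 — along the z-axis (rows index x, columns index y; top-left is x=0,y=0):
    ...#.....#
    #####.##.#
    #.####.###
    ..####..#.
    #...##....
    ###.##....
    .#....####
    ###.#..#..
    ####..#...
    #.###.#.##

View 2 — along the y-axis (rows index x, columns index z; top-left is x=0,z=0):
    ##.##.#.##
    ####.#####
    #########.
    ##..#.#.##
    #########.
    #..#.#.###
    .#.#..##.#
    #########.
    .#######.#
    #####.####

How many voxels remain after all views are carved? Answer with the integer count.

initial block: 10^3 = 1000
after view 1 [z-axis, 53 of 100 cells solid] → remaining = 530
after view 2 [y-axis, 77 of 100 cells solid] → remaining = 418

remaining voxels: 418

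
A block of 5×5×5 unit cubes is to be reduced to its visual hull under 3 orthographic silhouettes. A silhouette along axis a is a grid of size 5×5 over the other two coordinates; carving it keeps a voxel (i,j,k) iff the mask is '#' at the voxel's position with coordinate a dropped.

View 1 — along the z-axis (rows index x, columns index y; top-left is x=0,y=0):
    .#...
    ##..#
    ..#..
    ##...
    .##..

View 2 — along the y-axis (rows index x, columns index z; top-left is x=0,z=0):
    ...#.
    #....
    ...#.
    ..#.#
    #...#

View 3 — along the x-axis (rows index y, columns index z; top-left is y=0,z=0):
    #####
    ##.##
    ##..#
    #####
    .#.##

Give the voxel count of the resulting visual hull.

initial block: 5^3 = 125
[1] z-view keeps 9 columns → grid now 45
[2] y-view keeps 7 columns → grid now 13
[3] x-view keeps 20 columns → grid now 10

voxel count = 10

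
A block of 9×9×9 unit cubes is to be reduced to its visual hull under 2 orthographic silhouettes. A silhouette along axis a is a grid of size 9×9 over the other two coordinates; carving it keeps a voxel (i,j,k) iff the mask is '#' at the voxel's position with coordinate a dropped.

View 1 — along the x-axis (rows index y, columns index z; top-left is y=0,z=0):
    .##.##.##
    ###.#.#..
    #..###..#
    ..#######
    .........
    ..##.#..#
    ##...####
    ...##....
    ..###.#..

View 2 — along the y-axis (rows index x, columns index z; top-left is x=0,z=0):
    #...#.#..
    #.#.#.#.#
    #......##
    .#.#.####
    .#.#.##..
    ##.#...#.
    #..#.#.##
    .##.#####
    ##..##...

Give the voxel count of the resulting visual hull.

172 voxels

before carving: 729 voxels (9×9×9)
V1 x: intersect with YZ mask (39 set) -- 351 left
V2 y: intersect with XZ mask (41 set) -- 172 left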